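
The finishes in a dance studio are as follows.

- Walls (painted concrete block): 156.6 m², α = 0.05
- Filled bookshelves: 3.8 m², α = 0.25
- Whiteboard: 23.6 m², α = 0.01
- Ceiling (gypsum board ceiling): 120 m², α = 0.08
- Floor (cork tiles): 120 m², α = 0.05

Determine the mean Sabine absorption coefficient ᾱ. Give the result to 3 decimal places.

0.058

Total surface area S = 424.0 m².
Σ(Sᵢαᵢ) = 156.6×0.05 + 3.8×0.25 + 23.6×0.01 + 120×0.08 + 120×0.05 = 24.616.
ᾱ = A/S = 0.058.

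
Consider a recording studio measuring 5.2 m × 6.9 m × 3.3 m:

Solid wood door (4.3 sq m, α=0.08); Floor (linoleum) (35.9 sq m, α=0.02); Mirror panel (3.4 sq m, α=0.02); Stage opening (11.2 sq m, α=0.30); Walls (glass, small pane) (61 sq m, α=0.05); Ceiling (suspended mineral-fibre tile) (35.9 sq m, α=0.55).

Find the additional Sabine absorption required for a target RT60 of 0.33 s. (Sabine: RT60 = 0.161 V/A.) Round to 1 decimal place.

30.5 sabins

Total absorption A₁ = 4.3×0.08 + 35.9×0.02 + 3.4×0.02 + 11.2×0.30 + 61×0.05 + 35.9×0.55
  = 0.344 + 0.718 + 0.068 + 3.360 + 3.050 + 19.745 = 27.285 sq m sabins.
Target A₂ = 0.161·118.404/0.33 = 57.767 sabins (V = 118.404 m³).
ΔA = A₂ − A₁ = 57.767 − 27.285 = 30.5 sabins.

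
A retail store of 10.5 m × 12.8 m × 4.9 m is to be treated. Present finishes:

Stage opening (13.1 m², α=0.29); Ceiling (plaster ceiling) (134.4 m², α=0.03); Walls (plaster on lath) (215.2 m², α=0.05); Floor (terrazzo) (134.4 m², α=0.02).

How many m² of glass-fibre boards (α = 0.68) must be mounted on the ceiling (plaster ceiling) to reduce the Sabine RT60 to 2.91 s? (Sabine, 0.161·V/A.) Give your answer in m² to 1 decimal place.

Equivalent absorption area: A₁ = 13.1×0.29 + 134.4×0.03 + 215.2×0.05 + 134.4×0.02 = 21.279 m².
V = 658.56 m³. Target absorption A₂ = 0.161 × 658.56 / 2.91 = 36.436 sabins.
ΔA needed = 36.436 − 21.279 = 15.157 sabins.
Each m² of panel replacing the ceiling (plaster ceiling) adds (0.68 − 0.03) = 0.65 sabins.
Panel area = 15.157 / 0.65 = 23.3 m².

23.3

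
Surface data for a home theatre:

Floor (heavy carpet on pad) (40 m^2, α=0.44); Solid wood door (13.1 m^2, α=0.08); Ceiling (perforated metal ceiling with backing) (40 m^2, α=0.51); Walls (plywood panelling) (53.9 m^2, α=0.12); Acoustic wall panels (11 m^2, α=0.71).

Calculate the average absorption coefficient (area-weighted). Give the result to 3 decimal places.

Total surface area S = 158.0 m^2.
A = 40*0.44 + 13.1*0.08 + 40*0.51 + 53.9*0.12 + 11*0.71 = 53.326 sabins.
ᾱ = 53.326 / 158.0 = 0.338.

0.338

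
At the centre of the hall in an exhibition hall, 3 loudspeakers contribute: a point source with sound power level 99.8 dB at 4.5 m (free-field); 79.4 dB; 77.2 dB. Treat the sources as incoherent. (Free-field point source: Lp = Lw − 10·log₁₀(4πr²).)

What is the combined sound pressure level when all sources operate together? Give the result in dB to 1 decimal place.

82.5 dB

Source at 4.5 m: Lp = 99.8 − 10·log₁₀(4π·4.5²) = 99.8 − 10·log₁₀(254.469) = 75.7 dB.
Sum in the linear (power) domain: Σ 10^(Lᵢ/10) = 10^(75.7/10) + 10^(79.4/10) + 10^(77.2/10) = 1.767e+08.
L_total = 10·log₁₀(1.767e+08) = 82.5 dB.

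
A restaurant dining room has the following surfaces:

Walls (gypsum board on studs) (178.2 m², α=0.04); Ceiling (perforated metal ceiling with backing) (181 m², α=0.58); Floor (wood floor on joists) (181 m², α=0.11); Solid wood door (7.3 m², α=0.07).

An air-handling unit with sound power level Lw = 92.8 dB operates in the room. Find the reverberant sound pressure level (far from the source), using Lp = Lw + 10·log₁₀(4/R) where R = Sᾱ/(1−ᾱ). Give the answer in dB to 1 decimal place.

76.4 dB

Σ(Sᵢαᵢ) = 178.2×0.04 + 181×0.58 + 181×0.11 + 7.3×0.07 = 132.529; total area S = 547.5 m².
ᾱ = 132.529/547.5 = 0.2421; R = Sᾱ/(1−ᾱ) = 132.529/(1−0.2421) = 174.863 m².
Lp = 92.8 + 10·log₁₀(4/174.863) = 92.8 + (-16.41) = 76.4 dB.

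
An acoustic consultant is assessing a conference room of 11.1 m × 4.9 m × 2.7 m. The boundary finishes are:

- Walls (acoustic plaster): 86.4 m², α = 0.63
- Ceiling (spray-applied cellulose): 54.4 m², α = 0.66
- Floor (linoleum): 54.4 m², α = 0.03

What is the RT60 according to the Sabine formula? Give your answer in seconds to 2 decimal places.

Total absorption A = 86.4*0.63 + 54.4*0.66 + 54.4*0.03
  = 54.432 + 35.904 + 1.632 = 91.968 m² sabins.
Volume V = 11.1 × 4.9 × 2.7 = 146.853 m³.
RT60 = 0.161 · V / A = 0.161 × 146.853 / 91.968 = 0.26 s.

0.26 s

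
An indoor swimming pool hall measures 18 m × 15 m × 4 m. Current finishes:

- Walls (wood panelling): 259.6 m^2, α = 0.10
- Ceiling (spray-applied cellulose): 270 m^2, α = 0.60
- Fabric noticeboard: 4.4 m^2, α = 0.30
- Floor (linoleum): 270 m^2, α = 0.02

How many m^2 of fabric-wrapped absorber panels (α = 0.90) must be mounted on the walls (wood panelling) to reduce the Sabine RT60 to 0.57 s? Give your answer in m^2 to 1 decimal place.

138.0

Total absorption A₁ = 259.6×0.10 + 270×0.60 + 4.4×0.30 + 270×0.02
  = 25.960 + 162.000 + 1.320 + 5.400 = 194.680 m^2 sabins.
Required A₂ = 0.161·1080/0.57 = 305.053 sabins.
ΔA needed = 305.053 − 194.680 = 110.373 sabins.
Each m^2 of panel replacing the walls (wood panelling) adds (0.90 − 0.10) = 0.80 sabins.
Panel area = 110.373 / 0.80 = 138.0 m^2.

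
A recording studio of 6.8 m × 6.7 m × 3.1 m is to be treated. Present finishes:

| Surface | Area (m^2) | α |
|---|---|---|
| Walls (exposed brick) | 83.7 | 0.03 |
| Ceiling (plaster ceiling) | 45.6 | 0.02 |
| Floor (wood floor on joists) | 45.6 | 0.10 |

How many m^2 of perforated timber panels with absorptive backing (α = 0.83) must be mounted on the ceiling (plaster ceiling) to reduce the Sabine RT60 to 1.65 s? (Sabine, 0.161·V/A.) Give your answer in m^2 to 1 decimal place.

7.2

Summing Sᵢαᵢ: 2.511 + 0.912 + 4.560 → A₁ = 7.983 sabins.
Required A₂ = 0.161·141.236/1.65 = 13.781 sabins.
Absorption to add: 13.781 − 7.983 = 5.798 sabins.
Net gain per m^2: Δα = 0.83 − 0.02 = 0.81.
Area = ΔA/Δα = 5.798/0.81 = 7.2 m^2.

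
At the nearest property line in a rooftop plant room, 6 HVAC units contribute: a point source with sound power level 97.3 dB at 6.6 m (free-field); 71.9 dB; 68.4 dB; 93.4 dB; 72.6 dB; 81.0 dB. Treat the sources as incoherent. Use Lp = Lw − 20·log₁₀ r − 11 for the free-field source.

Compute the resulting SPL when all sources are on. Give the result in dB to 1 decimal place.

Source at 6.6 m: Lp = 97.3 − 20·log₁₀(6.6) − 11 = 69.9 dB.
Converting to relative power and adding: 10^(69.9/10) + 10^(71.9/10) + 10^(68.4/10) + 10^(93.4/10) + 10^(72.6/10) + 10^(81.0/10) = 2.364e+09.
Combined level = 10 log₁₀(2.364e+09) = 93.7 dB.

93.7 dB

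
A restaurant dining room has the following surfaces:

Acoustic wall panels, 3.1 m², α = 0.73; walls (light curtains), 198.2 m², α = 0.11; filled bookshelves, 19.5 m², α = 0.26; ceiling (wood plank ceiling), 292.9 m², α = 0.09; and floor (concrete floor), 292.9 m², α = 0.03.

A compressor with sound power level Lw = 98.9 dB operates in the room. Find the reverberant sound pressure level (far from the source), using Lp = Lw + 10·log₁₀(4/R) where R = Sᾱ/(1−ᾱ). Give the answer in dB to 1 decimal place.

86.5 dB

A = 64.283 sabins; S = 806.6 m².
ᾱ = 0.0797, so room constant R = A/(1−ᾱ) = 69.850 m².
Lp = 98.9 + 10·log₁₀(4/69.850) = 98.9 + (-12.42) = 86.5 dB.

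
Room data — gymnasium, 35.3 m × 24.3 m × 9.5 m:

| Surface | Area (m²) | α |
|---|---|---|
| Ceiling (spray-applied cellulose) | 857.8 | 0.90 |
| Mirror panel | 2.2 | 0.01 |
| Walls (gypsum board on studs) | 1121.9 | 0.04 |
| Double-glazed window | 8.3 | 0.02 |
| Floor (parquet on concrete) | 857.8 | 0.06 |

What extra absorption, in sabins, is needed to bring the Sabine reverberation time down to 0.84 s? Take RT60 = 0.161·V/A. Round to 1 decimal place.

693.3 sabins

Equivalent absorption area: A₁ = 857.8*0.90 + 2.2*0.01 + 1121.9*0.04 + 8.3*0.02 + 857.8*0.06 = 868.552 m².
For T = 0.84 s, need A₂ = 0.161·V/T = 0.161·8149.005/0.84 = 1561.893 sabins.
Shortfall: 1561.893 − 868.552 = 693.3 sabins.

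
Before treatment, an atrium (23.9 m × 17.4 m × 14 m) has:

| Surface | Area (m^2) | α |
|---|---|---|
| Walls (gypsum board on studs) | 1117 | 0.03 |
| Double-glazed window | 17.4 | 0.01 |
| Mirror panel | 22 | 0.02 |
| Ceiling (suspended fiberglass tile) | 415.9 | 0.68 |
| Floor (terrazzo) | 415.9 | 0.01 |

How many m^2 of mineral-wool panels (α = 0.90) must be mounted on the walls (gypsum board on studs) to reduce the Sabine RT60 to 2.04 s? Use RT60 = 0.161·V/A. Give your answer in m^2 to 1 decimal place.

159.1

Summing Sᵢαᵢ: 33.510 + 0.174 + 0.440 + 282.812 + 4.159 → A₁ = 321.095 sabins.
Required A₂ = 0.161·5822.04/2.04 = 459.485 sabins.
Absorption to add: 459.485 − 321.095 = 138.390 sabins.
Net gain per m^2: Δα = 0.90 − 0.03 = 0.87.
Panel area = 138.390 / 0.87 = 159.1 m^2.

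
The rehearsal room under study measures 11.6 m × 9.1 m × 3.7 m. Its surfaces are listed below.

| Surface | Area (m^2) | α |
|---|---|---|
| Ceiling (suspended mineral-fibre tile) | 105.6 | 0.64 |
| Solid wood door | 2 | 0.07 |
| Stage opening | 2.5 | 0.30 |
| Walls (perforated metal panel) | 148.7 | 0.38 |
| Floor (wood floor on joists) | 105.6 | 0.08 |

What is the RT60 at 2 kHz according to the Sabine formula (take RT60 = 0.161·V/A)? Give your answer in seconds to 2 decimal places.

0.47 seconds

Equivalent absorption area: A = 105.6·0.64 + 2·0.07 + 2.5·0.30 + 148.7·0.38 + 105.6·0.08 = 133.428 m^2.
Volume V = 11.6 × 9.1 × 3.7 = 390.572 m³.
RT60 = 0.161 · V / A = 0.161 × 390.572 / 133.428 = 0.47 s.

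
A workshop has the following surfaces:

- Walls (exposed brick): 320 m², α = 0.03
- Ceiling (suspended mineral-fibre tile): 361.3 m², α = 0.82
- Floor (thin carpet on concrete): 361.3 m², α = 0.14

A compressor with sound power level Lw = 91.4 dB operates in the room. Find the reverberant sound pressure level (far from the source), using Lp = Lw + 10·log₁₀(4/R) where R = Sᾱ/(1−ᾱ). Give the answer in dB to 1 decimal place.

A = 356.448 sabins; S = 1042.6 m².
ᾱ = 356.448/1042.6 = 0.3419; R = Sᾱ/(1−ᾱ) = 356.448/(1−0.3419) = 541.632 m².
Lp = 91.4 + 10·log₁₀(4/541.632) = 91.4 + (-21.32) = 70.1 dB.

70.1 dB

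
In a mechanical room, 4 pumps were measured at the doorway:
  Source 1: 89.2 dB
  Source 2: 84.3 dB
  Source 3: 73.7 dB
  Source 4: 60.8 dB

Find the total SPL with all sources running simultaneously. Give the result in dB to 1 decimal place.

90.5 dB

Σ 10^(Lᵢ/10) = 1.126e+09.
L_total = 10·log₁₀(1.126e+09) = 90.5 dB.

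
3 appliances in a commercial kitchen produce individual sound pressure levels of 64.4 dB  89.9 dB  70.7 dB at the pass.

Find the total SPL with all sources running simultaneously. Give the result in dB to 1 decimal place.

90.0 dB

Converting to relative power and adding: 10^(64.4/10) + 10^(89.9/10) + 10^(70.7/10) = 9.917e+08.
Back to dB: 10·log₁₀ Σ = 90.0 dB.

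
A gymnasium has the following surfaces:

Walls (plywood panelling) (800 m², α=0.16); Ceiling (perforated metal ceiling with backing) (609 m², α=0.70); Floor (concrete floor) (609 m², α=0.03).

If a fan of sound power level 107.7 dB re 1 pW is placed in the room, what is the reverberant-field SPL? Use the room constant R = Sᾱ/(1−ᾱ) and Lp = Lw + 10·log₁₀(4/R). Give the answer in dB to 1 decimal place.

84.7 dB

Σ(Sᵢαᵢ) = 800×0.16 + 609×0.70 + 609×0.03 = 572.570; total area S = 2018.0 m².
ᾱ = 0.2837, so room constant R = A/(1−ᾱ) = 799.344 m².
Lp = 107.7 + 10·log₁₀(4/799.344) = 107.7 + (-23.01) = 84.7 dB.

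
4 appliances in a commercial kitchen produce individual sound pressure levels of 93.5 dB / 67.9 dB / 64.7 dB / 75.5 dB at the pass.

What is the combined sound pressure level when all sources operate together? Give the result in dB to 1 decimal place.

93.6 dB

Converting to relative power and adding: 10^(93.5/10) + 10^(67.9/10) + 10^(64.7/10) + 10^(75.5/10) = 2.283e+09.
Combined level = 10 log₁₀(2.283e+09) = 93.6 dB.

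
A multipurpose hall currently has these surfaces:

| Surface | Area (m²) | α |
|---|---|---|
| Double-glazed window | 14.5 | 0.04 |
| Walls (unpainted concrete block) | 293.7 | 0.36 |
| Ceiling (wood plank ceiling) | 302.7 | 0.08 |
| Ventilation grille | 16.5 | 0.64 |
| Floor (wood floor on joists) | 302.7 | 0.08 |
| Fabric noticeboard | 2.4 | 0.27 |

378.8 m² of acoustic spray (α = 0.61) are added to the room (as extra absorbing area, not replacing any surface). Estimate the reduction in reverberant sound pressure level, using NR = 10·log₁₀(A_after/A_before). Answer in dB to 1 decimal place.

3.8 dB

Total absorption A_before = 14.5×0.04 + 293.7×0.36 + 302.7×0.08 + 16.5×0.64 + 302.7×0.08 + 2.4×0.27
  = 0.580 + 105.732 + 24.216 + 10.560 + 24.216 + 0.648 = 165.952 m² sabins.
Added absorption = 378.8 × 0.61 = 231.068 sabins.
New total A_after = 397.020 sabins.
Reduction = 10 log₁₀(A_after/A_before) = 10 log₁₀(2.3924) = 3.8 dB.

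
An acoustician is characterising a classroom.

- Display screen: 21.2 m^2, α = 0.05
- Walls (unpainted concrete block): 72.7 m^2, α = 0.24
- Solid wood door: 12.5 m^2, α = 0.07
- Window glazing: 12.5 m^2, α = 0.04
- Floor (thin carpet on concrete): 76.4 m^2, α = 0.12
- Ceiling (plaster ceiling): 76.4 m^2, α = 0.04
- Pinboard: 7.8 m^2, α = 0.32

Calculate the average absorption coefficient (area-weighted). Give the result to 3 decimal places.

Total surface area S = 279.5 m^2.
Σ(Sᵢαᵢ) = 21.2*0.05 + 72.7*0.24 + 12.5*0.07 + 12.5*0.04 + 76.4*0.12 + 76.4*0.04 + 7.8*0.32 = 34.603.
ᾱ = 34.603 / 279.5 = 0.124.

0.124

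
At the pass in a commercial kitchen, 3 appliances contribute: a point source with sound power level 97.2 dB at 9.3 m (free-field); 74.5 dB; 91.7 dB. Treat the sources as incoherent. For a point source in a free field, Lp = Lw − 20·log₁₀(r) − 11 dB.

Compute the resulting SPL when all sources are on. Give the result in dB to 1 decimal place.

91.8 dB

Source at 9.3 m: Lp = 97.2 − 20·log₁₀(9.3) − 11 = 66.8 dB.
Converting to relative power and adding: 10^(66.8/10) + 10^(74.5/10) + 10^(91.7/10) = 1.512e+09.
L_total = 10·log₁₀(1.512e+09) = 91.8 dB.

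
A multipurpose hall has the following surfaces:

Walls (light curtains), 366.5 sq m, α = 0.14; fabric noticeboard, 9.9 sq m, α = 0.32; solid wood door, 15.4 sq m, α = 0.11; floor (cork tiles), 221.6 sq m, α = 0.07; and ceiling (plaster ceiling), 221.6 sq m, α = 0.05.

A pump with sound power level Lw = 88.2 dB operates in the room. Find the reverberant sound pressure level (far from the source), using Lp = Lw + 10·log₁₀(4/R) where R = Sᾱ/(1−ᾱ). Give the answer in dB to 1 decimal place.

Σ(Sᵢαᵢ) = 366.5×0.14 + 9.9×0.32 + 15.4×0.11 + 221.6×0.07 + 221.6×0.05 = 82.764; total area S = 835.0 sq m.
ᾱ = 0.0991, so room constant R = A/(1−ᾱ) = 91.868 sq m.
Lp = 88.2 + 10·log₁₀(4/91.868) = 88.2 + (-13.61) = 74.6 dB.

74.6 dB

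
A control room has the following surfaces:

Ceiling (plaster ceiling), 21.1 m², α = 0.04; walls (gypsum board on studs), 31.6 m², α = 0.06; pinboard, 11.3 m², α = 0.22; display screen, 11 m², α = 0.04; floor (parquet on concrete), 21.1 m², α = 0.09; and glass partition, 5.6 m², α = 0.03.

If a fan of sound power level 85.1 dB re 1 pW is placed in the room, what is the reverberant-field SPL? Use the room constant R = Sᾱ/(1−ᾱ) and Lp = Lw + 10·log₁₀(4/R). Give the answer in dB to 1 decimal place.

Σ(Sᵢαᵢ) = 21.1·0.04 + 31.6·0.06 + 11.3·0.22 + 11·0.04 + 21.1·0.09 + 5.6·0.03 = 7.733; total area S = 101.7 m².
ᾱ = 0.0760, so room constant R = A/(1−ᾱ) = 8.369 m².
Lp = Lw + 10 log₁₀(4/R) = 85.1 -3.21 = 81.9 dB.

81.9 dB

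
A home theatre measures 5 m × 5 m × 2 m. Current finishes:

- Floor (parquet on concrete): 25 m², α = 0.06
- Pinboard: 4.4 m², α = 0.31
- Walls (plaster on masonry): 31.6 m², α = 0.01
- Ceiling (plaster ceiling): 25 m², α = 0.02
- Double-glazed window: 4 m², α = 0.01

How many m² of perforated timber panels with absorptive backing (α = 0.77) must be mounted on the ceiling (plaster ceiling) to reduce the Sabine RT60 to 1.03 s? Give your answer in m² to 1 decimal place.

Summing Sᵢαᵢ: 1.500 + 1.364 + 0.316 + 0.500 + 0.040 → A₁ = 3.720 sabins.
Required A₂ = 0.161·50/1.03 = 7.816 sabins.
Absorption to add: 7.816 − 3.720 = 4.096 sabins.
Net gain per m²: Δα = 0.77 − 0.02 = 0.75.
Panel area = 4.096 / 0.75 = 5.5 m².

5.5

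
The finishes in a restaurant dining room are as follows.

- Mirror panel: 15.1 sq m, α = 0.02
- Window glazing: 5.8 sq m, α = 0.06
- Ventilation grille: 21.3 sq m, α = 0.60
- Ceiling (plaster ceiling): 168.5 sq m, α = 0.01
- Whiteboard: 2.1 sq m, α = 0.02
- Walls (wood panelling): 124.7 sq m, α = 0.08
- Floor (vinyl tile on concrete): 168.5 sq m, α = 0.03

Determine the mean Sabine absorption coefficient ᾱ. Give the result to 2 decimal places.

0.06

Total surface area S = 506.0 sq m.
A = 15.1*0.02 + 5.8*0.06 + 21.3*0.60 + 168.5*0.01 + 2.1*0.02 + 124.7*0.08 + 168.5*0.03 = 30.188 sabins.
ᾱ = 30.188 / 506.0 = 0.06.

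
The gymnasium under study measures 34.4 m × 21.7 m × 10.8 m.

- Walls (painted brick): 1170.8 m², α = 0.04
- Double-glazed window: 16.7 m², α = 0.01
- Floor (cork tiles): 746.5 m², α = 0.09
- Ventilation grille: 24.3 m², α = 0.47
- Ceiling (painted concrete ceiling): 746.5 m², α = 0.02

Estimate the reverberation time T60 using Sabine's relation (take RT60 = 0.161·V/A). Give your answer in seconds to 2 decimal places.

Equivalent absorption area: A = 1170.8·0.04 + 16.7·0.01 + 746.5·0.09 + 24.3·0.47 + 746.5·0.02 = 140.535 m².
Volume V = 34.4 × 21.7 × 10.8 = 8061.984 m³.
RT60 = 0.161 · V / A = 0.161 × 8061.984 / 140.535 = 9.24 s.

9.24 sec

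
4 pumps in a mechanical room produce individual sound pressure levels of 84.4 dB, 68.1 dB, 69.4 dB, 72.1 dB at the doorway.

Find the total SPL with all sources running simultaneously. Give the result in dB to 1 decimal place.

Σ 10^(Lᵢ/10) = 3.068e+08.
Combined level = 10 log₁₀(3.068e+08) = 84.9 dB.

84.9 dB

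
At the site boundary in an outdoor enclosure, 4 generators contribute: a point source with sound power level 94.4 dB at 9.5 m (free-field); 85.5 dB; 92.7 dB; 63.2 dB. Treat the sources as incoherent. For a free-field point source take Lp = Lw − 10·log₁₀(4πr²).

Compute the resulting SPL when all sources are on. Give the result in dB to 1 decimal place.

93.5 dB

Source at 9.5 m: Lp = 94.4 − 10·log₁₀(4π·9.5²) = 94.4 − 10·log₁₀(1134.115) = 63.9 dB.
Sum in the linear (power) domain: Σ 10^(Lᵢ/10) = 10^(63.9/10) + 10^(85.5/10) + 10^(92.7/10) + 10^(63.2/10) = 2.221e+09.
Combined level = 10 log₁₀(2.221e+09) = 93.5 dB.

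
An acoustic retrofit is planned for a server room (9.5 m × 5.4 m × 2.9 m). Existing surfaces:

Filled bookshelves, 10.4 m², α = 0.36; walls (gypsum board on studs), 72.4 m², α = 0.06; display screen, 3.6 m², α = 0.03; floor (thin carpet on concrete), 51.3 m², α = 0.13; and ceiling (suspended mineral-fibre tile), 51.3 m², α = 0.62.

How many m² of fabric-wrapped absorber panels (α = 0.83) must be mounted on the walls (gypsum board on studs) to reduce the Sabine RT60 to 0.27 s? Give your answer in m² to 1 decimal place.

54.6

Equivalent absorption area: A₁ = 10.4·0.36 + 72.4·0.06 + 3.6·0.03 + 51.3·0.13 + 51.3·0.62 = 46.671 m².
V = 148.77 m³. Target absorption A₂ = 0.161 × 148.77 / 0.27 = 88.711 sabins.
Absorption to add: 88.711 − 46.671 = 42.040 sabins.
Each m² of panel replacing the walls (gypsum board on studs) adds (0.83 − 0.06) = 0.77 sabins.
Panel area = 42.040 / 0.77 = 54.6 m².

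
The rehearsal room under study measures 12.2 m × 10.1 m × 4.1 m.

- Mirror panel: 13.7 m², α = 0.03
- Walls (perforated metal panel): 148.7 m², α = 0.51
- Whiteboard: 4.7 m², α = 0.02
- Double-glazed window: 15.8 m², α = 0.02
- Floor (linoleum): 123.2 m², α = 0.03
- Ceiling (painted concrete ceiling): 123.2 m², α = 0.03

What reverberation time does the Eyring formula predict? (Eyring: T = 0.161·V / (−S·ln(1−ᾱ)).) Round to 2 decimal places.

Total surface area S = 13.7 + 148.7 + 4.7 + 15.8 + 123.2 + 123.2 = 429.3 m².
Σ(Sᵢαᵢ) = 13.7×0.03 + 148.7×0.51 + 4.7×0.02 + 15.8×0.02 + 123.2×0.03 + 123.2×0.03 = 84.050.
ᾱ = 84.050 / 429.3 = 0.1958.
Eyring denominator: −S ln(1−ᾱ) = 93.548.
V = 12.2 × 10.1 × 4.1 = 505.202 m³.
T = 0.161·V/[−S·ln(1−ᾱ)] = 0.161·505.202/93.548 = 0.87 s.

0.87 s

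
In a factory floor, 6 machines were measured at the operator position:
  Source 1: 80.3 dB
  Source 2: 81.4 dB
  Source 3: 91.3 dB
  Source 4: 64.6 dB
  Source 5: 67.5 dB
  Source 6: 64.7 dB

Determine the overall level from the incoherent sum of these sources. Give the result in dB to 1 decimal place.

Σ 10^(Lᵢ/10) = 1.606e+09.
Combined level = 10 log₁₀(1.606e+09) = 92.1 dB.

92.1 dB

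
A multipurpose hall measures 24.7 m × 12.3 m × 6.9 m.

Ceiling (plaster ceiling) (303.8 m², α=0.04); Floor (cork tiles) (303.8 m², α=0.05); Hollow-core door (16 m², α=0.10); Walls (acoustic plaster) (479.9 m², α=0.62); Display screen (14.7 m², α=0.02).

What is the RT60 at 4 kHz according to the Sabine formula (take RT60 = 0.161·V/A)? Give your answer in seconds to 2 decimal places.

Equivalent absorption area: A = 303.8*0.04 + 303.8*0.05 + 16*0.10 + 479.9*0.62 + 14.7*0.02 = 326.774 m².
V = 24.7·12.3·6.9 = 2096.289 m³.
T = 0.161 V/A = 0.161·2096.289/326.774 = 1.03 s.

1.03 s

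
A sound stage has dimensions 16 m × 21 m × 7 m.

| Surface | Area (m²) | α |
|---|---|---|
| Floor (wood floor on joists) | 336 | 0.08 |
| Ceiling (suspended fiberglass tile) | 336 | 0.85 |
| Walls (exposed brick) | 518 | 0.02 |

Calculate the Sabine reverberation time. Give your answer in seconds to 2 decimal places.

1.17 sec

Equivalent absorption area: A = 336×0.08 + 336×0.85 + 518×0.02 = 322.840 m².
Volume V = 16 × 21 × 7 = 2352 m³.
Sabine: RT60 = 0.161 × 2352 / 322.840 = 1.17 s.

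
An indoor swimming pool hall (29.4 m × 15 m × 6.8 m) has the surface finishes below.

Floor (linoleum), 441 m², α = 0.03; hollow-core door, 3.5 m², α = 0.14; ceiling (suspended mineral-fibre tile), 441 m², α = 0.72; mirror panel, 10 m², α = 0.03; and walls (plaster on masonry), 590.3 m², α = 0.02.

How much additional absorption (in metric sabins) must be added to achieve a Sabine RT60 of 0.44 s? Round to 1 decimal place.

Summing Sᵢαᵢ: 13.230 + 0.490 + 317.520 + 0.300 + 11.806 → A₁ = 343.346 sabins.
Target A₂ = 0.161·2998.8/0.44 = 1097.288 sabins (V = 2998.8 m³).
Shortfall: 1097.288 − 343.346 = 753.9 sabins.

753.9 sabins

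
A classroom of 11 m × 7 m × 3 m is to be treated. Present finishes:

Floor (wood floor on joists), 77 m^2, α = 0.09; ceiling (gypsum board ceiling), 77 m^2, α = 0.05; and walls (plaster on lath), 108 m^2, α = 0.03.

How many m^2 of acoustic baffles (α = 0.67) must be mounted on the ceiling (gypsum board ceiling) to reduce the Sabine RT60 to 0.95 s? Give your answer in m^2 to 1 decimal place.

40.5

A₁ = Σ Sᵢαᵢ = 77*0.09 + 77*0.05 + 108*0.03 = 14.020 sabins.
V = 231 m³. Target absorption A₂ = 0.161 × 231 / 0.95 = 39.148 sabins.
Absorption to add: 39.148 − 14.020 = 25.128 sabins.
Each m^2 of panel replacing the ceiling (gypsum board ceiling) adds (0.67 − 0.05) = 0.62 sabins.
Area = ΔA/Δα = 25.128/0.62 = 40.5 m^2.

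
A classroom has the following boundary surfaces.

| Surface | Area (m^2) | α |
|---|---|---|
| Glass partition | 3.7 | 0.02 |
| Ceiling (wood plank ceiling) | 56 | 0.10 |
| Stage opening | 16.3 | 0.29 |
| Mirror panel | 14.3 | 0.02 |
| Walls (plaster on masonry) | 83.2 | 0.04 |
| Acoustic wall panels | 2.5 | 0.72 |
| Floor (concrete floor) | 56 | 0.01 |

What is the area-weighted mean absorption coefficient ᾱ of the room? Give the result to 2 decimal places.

0.07

S = Σ Sᵢ = 3.7 + 56 + 16.3 + 14.3 + 83.2 + 2.5 + 56 = 232.0 m^2.
Σ(Sᵢαᵢ) = 3.7·0.02 + 56·0.10 + 16.3·0.29 + 14.3·0.02 + 83.2·0.04 + 2.5·0.72 + 56·0.01 = 16.375.
ᾱ = A/S = 0.07.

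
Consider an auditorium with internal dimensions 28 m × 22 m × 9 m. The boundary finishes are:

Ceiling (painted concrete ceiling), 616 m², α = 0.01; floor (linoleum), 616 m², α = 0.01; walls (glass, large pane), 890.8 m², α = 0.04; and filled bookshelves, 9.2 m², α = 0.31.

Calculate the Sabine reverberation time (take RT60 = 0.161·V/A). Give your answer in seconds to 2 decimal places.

17.57 seconds

Equivalent absorption area: A = 616·0.01 + 616·0.01 + 890.8·0.04 + 9.2·0.31 = 50.804 m².
Volume V = 28 × 22 × 9 = 5544 m³.
T = 0.161 V/A = 0.161·5544/50.804 = 17.57 s.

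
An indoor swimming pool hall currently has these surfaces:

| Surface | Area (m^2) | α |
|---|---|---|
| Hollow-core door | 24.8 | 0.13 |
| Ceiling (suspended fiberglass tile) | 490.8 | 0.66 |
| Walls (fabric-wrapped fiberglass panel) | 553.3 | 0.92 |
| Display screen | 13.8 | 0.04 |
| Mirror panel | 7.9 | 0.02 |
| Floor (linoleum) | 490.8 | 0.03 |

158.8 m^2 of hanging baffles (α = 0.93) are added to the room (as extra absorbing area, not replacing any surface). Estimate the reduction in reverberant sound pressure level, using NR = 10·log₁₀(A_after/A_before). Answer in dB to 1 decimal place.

Equivalent absorption area: A_before = 24.8*0.13 + 490.8*0.66 + 553.3*0.92 + 13.8*0.04 + 7.9*0.02 + 490.8*0.03 = 851.622 m^2.
Treatment contributes 158.8·0.93 = 147.684 sabins.
A_after = 851.622 + 147.684 = 999.306 sabins.
NR = 10·log₁₀(999.306/851.622) = 0.7 dB.

0.7 dB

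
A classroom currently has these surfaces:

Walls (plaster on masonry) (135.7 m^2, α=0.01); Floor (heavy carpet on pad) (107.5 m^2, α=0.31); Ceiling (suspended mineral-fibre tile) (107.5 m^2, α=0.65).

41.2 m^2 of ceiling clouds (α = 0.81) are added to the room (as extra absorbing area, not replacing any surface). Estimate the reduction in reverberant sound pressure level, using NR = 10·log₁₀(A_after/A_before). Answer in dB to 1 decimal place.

Equivalent absorption area: A_before = 135.7·0.01 + 107.5·0.31 + 107.5·0.65 = 104.557 m^2.
Added absorption = 41.2 × 0.81 = 33.372 sabins.
A_after = 104.557 + 33.372 = 137.929 sabins.
NR = 10·log₁₀(137.929/104.557) = 1.2 dB.

1.2 dB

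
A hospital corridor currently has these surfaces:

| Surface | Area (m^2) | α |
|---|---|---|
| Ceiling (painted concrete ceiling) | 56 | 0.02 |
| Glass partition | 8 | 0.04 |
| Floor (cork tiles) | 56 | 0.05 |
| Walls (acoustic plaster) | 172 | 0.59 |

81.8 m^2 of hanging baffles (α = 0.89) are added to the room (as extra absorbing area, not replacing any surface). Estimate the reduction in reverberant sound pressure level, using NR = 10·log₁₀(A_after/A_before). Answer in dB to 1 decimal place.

2.3 dB

Equivalent absorption area: A_before = 56*0.02 + 8*0.04 + 56*0.05 + 172*0.59 = 105.720 m^2.
Treatment contributes 81.8·0.89 = 72.802 sabins.
A_after = 105.720 + 72.802 = 178.522 sabins.
Reduction = 10 log₁₀(A_after/A_before) = 10 log₁₀(1.6886) = 2.3 dB.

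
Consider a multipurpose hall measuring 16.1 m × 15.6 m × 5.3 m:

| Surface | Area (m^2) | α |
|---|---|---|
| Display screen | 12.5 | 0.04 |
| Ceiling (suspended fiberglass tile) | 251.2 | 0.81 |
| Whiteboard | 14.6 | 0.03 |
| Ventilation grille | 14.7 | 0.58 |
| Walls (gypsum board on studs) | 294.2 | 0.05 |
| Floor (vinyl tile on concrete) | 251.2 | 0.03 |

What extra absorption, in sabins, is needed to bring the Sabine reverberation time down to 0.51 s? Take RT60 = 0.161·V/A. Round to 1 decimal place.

185.0 sabins

Summing Sᵢαᵢ: 0.500 + 203.472 + 0.438 + 8.526 + 14.710 + 7.536 → A₁ = 235.182 sabins.
Target A₂ = 0.161·1331.148/0.51 = 420.225 sabins (V = 1331.148 m³).
ΔA = A₂ − A₁ = 420.225 − 235.182 = 185.0 sabins.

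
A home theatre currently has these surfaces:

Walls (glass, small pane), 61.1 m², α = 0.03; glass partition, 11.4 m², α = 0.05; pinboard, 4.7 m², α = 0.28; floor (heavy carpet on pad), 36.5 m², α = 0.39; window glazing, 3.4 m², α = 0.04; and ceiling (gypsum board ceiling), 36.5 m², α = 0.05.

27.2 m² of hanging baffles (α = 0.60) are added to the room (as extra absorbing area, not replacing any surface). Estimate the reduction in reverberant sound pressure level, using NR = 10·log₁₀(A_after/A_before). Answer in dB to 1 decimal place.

Total absorption A_before = 61.1·0.03 + 11.4·0.05 + 4.7·0.28 + 36.5·0.39 + 3.4·0.04 + 36.5·0.05
  = 1.833 + 0.570 + 1.316 + 14.235 + 0.136 + 1.825 = 19.915 m² sabins.
Added absorption = 27.2 × 0.60 = 16.320 sabins.
A_after = 19.915 + 16.320 = 36.235 sabins.
Reduction = 10 log₁₀(A_after/A_before) = 10 log₁₀(1.8195) = 2.6 dB.

2.6 dB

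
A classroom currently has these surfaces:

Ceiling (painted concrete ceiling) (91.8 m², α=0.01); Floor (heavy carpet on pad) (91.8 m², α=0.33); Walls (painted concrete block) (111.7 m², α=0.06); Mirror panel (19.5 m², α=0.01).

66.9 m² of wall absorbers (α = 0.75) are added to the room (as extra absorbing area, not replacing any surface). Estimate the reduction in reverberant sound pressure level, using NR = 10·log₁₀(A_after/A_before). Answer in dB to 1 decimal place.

3.6 dB

Summing Sᵢαᵢ: 0.918 + 30.294 + 6.702 + 0.195 → A_before = 38.109 sabins.
Added absorption = 66.9 × 0.75 = 50.175 sabins.
A_after = 38.109 + 50.175 = 88.284 sabins.
NR = 10·log₁₀(88.284/38.109) = 3.6 dB.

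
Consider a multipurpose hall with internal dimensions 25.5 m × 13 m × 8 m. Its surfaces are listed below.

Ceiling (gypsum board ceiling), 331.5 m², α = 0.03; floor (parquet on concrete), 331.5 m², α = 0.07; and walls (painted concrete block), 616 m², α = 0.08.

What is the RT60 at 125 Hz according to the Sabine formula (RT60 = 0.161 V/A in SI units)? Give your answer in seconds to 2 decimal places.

5.18 seconds

Summing Sᵢαᵢ: 9.945 + 23.205 + 49.280 → A = 82.430 sabins.
Room volume: 2652 m³.
Sabine: RT60 = 0.161 × 2652 / 82.430 = 5.18 s.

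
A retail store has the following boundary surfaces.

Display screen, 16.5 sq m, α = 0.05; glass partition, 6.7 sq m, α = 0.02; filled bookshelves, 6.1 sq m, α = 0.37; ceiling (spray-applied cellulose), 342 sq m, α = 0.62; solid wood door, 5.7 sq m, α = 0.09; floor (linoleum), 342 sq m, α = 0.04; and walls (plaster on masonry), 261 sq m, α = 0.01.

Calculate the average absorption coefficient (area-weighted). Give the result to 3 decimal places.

Total surface area S = 980.0 sq m.
Weighted sum Σ Sα = 232.059.
ᾱ = A/S = 0.237.

0.237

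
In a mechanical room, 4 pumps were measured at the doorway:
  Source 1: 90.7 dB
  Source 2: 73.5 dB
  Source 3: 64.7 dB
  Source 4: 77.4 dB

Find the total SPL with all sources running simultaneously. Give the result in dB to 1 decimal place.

Sum in the linear (power) domain: Σ 10^(Lᵢ/10) = 10^(90.7/10) + 10^(73.5/10) + 10^(64.7/10) + 10^(77.4/10) = 1.255e+09.
Combined level = 10 log₁₀(1.255e+09) = 91.0 dB.

91.0 dB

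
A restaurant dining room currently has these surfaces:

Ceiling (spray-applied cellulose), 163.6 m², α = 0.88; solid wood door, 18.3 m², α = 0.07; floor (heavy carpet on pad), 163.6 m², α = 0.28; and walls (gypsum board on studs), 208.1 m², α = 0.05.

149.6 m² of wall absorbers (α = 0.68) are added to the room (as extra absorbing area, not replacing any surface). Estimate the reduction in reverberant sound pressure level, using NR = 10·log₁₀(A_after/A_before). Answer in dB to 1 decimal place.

1.8 dB

A_before = Σ Sᵢαᵢ = 163.6*0.88 + 18.3*0.07 + 163.6*0.28 + 208.1*0.05 = 201.462 sabins.
Treatment contributes 149.6·0.68 = 101.728 sabins.
A_after = 201.462 + 101.728 = 303.190 sabins.
Reduction = 10 log₁₀(A_after/A_before) = 10 log₁₀(1.5049) = 1.8 dB.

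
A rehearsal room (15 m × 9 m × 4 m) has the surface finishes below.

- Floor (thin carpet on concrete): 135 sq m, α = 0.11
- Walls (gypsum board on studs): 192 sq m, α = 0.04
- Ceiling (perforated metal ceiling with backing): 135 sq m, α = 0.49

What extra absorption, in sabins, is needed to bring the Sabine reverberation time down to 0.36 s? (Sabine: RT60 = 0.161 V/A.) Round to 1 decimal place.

Summing Sᵢαᵢ: 14.850 + 7.680 + 66.150 → A₁ = 88.680 sabins.
Target A₂ = 0.161·540/0.36 = 241.500 sabins (V = 540 m³).
ΔA = A₂ − A₁ = 241.500 − 88.680 = 152.8 sabins.

152.8 sabins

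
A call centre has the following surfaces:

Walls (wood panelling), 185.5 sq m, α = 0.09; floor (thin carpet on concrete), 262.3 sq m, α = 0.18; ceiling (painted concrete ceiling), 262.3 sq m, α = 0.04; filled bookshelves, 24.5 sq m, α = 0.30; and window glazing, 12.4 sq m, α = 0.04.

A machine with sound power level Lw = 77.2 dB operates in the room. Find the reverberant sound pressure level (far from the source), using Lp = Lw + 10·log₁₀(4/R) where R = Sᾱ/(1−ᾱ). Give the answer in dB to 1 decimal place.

Σ(Sᵢαᵢ) = 185.5×0.09 + 262.3×0.18 + 262.3×0.04 + 24.5×0.30 + 12.4×0.04 = 82.247; total area S = 747.0 sq m.
ᾱ = 0.1101, so room constant R = A/(1−ᾱ) = 92.423 sq m.
Lp = 77.2 + 10·log₁₀(4/92.423) = 77.2 + (-13.64) = 63.6 dB.

63.6 dB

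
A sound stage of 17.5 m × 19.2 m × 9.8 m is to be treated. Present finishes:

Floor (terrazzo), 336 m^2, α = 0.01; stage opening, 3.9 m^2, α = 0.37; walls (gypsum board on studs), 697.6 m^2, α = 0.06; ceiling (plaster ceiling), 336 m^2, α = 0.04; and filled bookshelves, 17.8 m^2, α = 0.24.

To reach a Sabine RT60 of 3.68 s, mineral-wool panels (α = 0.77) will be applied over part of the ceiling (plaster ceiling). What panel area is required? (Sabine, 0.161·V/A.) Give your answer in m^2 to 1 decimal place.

109.2

Summing Sᵢαᵢ: 3.360 + 1.443 + 41.856 + 13.440 + 4.272 → A₁ = 64.371 sabins.
Required A₂ = 0.161·3292.8/3.68 = 144.060 sabins.
Absorption to add: 144.060 − 64.371 = 79.689 sabins.
Net gain per m^2: Δα = 0.77 − 0.04 = 0.73.
Area = ΔA/Δα = 79.689/0.73 = 109.2 m^2.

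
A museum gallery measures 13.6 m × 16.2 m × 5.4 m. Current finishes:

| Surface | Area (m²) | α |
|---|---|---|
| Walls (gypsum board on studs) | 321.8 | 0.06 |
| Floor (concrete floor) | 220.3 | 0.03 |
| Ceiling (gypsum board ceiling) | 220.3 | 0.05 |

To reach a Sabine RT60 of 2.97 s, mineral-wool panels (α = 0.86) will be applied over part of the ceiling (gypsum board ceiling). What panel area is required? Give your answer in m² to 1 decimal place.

Summing Sᵢαᵢ: 19.308 + 6.609 + 11.015 → A₁ = 36.932 sabins.
Required A₂ = 0.161·1189.728/2.97 = 64.494 sabins.
Absorption to add: 64.494 − 36.932 = 27.562 sabins.
Net gain per m²: Δα = 0.86 − 0.05 = 0.81.
Area = ΔA/Δα = 27.562/0.81 = 34.0 m².

34.0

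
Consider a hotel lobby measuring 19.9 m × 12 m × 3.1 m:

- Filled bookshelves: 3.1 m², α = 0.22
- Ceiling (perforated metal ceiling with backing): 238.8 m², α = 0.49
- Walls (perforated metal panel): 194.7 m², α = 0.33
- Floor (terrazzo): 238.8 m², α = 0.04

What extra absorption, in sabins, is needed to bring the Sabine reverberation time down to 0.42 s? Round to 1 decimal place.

92.3 sabins

Summing Sᵢαᵢ: 0.682 + 117.012 + 64.251 + 9.552 → A₁ = 191.497 sabins.
For T = 0.42 s, need A₂ = 0.161·V/T = 0.161·740.28/0.42 = 283.774 sabins.
Additional absorption ΔA = 283.774 − 191.497 = 92.3 sabins.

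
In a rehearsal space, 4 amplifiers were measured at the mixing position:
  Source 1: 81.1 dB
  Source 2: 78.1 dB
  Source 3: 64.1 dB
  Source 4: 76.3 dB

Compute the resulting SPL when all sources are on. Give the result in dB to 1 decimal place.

Converting to relative power and adding: 10^(81.1/10) + 10^(78.1/10) + 10^(64.1/10) + 10^(76.3/10) = 2.386e+08.
L_total = 10·log₁₀(2.386e+08) = 83.8 dB.

83.8 dB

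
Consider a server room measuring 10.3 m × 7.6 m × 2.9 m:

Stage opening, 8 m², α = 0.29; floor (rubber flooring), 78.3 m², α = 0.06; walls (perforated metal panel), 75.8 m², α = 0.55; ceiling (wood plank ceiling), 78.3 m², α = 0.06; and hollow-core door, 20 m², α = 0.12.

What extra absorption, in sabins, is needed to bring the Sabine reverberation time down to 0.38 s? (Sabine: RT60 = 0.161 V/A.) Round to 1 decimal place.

40.4 sabins

Equivalent absorption area: A₁ = 8*0.29 + 78.3*0.06 + 75.8*0.55 + 78.3*0.06 + 20*0.12 = 55.806 m².
For T = 0.38 s, need A₂ = 0.161·V/T = 0.161·227.012/0.38 = 96.181 sabins.
Additional absorption ΔA = 96.181 − 55.806 = 40.4 sabins.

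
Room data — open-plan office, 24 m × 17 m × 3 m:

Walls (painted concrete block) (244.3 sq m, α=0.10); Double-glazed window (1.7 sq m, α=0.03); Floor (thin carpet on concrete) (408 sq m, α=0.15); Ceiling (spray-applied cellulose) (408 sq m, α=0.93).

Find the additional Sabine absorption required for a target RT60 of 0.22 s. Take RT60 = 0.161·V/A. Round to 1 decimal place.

Total absorption A₁ = 244.3×0.10 + 1.7×0.03 + 408×0.15 + 408×0.93
  = 24.430 + 0.051 + 61.200 + 379.440 = 465.121 sq m sabins.
For T = 0.22 s, need A₂ = 0.161·V/T = 0.161·1224/0.22 = 895.745 sabins.
Additional absorption ΔA = 895.745 − 465.121 = 430.6 sabins.

430.6 sabins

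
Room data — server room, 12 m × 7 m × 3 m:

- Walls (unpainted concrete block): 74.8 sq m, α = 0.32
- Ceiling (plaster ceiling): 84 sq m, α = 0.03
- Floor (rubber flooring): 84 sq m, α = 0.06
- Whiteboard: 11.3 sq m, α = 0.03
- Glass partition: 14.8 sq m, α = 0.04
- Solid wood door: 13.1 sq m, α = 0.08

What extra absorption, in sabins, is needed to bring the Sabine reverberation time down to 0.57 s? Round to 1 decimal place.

37.7 sabins

Total absorption A₁ = 74.8×0.32 + 84×0.03 + 84×0.06 + 11.3×0.03 + 14.8×0.04 + 13.1×0.08
  = 23.936 + 2.520 + 5.040 + 0.339 + 0.592 + 1.048 = 33.475 sq m sabins.
V = 252 m³. Required absorption A₂ = 0.161 × 252 / 0.57 = 71.179 sabins.
Additional absorption ΔA = 71.179 − 33.475 = 37.7 sabins.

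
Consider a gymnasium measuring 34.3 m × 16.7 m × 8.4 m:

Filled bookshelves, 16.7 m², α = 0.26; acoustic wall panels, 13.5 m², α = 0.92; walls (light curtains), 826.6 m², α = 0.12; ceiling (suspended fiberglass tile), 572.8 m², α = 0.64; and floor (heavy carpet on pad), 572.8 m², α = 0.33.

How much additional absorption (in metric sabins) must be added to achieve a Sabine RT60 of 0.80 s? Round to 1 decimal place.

Total absorption A₁ = 16.7·0.26 + 13.5·0.92 + 826.6·0.12 + 572.8·0.64 + 572.8·0.33
  = 4.342 + 12.420 + 99.192 + 366.592 + 189.024 = 671.570 m² sabins.
Target A₂ = 0.161·4811.604/0.80 = 968.335 sabins (V = 4811.604 m³).
Additional absorption ΔA = 968.335 − 671.570 = 296.8 sabins.

296.8 sabins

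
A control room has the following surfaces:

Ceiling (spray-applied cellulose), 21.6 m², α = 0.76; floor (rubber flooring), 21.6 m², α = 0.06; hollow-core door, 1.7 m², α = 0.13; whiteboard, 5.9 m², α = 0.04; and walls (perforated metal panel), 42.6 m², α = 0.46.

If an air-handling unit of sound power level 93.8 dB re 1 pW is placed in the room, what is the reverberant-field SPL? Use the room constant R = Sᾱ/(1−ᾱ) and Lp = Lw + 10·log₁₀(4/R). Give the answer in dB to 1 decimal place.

A = 37.765 sabins; S = 93.4 m².
ᾱ = 0.4043, so room constant R = A/(1−ᾱ) = 63.396 m².
Lp = Lw + 10 log₁₀(4/R) = 93.8 -12.00 = 81.8 dB.

81.8 dB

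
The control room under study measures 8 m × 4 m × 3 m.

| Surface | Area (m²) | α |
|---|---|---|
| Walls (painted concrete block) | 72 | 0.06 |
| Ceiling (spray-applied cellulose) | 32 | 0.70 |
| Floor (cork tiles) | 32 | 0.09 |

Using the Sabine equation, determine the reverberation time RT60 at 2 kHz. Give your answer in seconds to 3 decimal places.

0.522 s

Total absorption A = 72×0.06 + 32×0.70 + 32×0.09
  = 4.320 + 22.400 + 2.880 = 29.600 m² sabins.
Volume V = 8 × 4 × 3 = 96 m³.
Sabine: RT60 = 0.161 × 96 / 29.600 = 0.522 s.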